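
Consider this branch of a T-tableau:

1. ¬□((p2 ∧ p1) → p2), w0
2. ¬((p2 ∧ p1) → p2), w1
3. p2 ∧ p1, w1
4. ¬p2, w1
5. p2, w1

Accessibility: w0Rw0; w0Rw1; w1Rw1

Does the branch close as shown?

Both p2 and ¬p2 appear at w1.

Yes, closed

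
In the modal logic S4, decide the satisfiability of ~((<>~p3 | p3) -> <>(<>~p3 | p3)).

No, unsatisfiable

1. ~((<>~p3 | p3) -> <>(<>~p3 | p3)), 0
2. <>~p3 | p3, 0   [~->-rule on 1]
3. ~<>(<>~p3 | p3), 0   [~->-rule on 1]
4. ~(<>~p3 | p3), 0   [~<>-rule on 3 via 0R0]
5. ~<>~p3, 0   [~|-rule on 4]
6. ~p3, 0   [~|-rule on 4]
7. p3, 0   [~<>-rule on 5 via 0R0]
Accessibility: 0R0
Branch closes: p3 and ~p3 both at 0.
All branches of the tableau close; one closing branch shown above.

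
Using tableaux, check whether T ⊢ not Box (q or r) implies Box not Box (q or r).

Not valid

Tableau for the negation not (not Box (q or r) implies Box not Box (q or r)):
1. not (not Box (q or r) implies Box not Box (q or r)), 0
2. not Box (q or r), 0   [neg-implies-rule on 1]
3. not Box not Box (q or r), 0   [neg-implies-rule on 1]
4. not (q or r), 1   [neg-Box-rule on 2: fresh world 1, 0R1]
5. not q, 1   [neg-or-rule on 4]
6. not r, 1   [neg-or-rule on 4]
7. Box (q or r), 2   [neg-Box-rule on 3: fresh world 2, 0R2]
8. q or r, 2   [Box-rule on 7 via 2R2]
9. r, 2   [or-rule on 8 (branches; this branch)]
Accessibility: 0R0, 0R1, 0R2, 1R1, 2R2
The negation has an open branch (countermodel exists).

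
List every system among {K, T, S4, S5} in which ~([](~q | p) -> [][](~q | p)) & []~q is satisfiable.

K, T

S4-tableau for the formula:
1. ~([](~q | p) -> [][](~q | p)) & []~q, w0
2. ~([](~q | p) -> [][](~q | p)), w0   [&-rule on 1]
3. []~q, w0   [&-rule on 1]
4. [](~q | p), w0   [~->-rule on 2]
5. ~[][](~q | p), w0   [~->-rule on 2]
6. ~q, w0   [[]-rule on 3 via w0Rw0]
7. ~q | p, w0   [[]-rule on 4 via w0Rw0]
8. p, w0   [|-rule on 7 (branches; this branch)]
9. ~[](~q | p), w1   [~[]-rule on 5: fresh world w1, w0Rw1]
10. ~q, w1   [[]-rule on 3 via w0Rw1]
11. ~q | p, w1   [[]-rule on 4 via w0Rw1]
12. p, w1   [|-rule on 11 (branches; this branch)]
13. ~(~q | p), w2   [~[]-rule on 9: fresh world w2, w1Rw2]
14. q, w2   [~|-rule on 13]
15. ~p, w2   [~|-rule on 13]
16. ~q, w2   [[]-rule on 3 via w0Rw2]
Accessibility: w0Rw0, w0Rw1, w0Rw2, w1Rw1, w1Rw2, w2Rw2
Branch closes: q and ~q both at w2.
Every branch closes (one shown): unsatisfiable in S4, hence also in S5 (every S5-frame is an S4-frame).
T-tableau for the formula:
1. ~([](~q | p) -> [][](~q | p)) & []~q, w0
2. ~([](~q | p) -> [][](~q | p)), w0   [&-rule on 1]
3. []~q, w0   [&-rule on 1]
4. [](~q | p), w0   [~->-rule on 2]
5. ~[][](~q | p), w0   [~->-rule on 2]
6. ~q, w0   [[]-rule on 3 via w0Rw0]
7. ~q | p, w0   [[]-rule on 4 via w0Rw0]
8. p, w0   [|-rule on 7 (branches; this branch)]
9. ~[](~q | p), w1   [~[]-rule on 5: fresh world w1, w0Rw1]
10. ~q, w1   [[]-rule on 3 via w0Rw1]
11. ~q | p, w1   [[]-rule on 4 via w0Rw1]
12. p, w1   [|-rule on 11 (branches; this branch)]
13. ~(~q | p), w2   [~[]-rule on 9: fresh world w2, w1Rw2]
14. q, w2   [~|-rule on 13]
15. ~p, w2   [~|-rule on 13]
Accessibility: w0Rw0, w0Rw1, w1Rw1, w1Rw2, w2Rw2
Complete open branch: satisfiable in T, hence also in K (this T-model is also a K-model).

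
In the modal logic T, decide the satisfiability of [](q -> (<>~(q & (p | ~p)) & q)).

1. [](q -> (<>~(q & (p | ~p)) & q)), w0
2. q -> (<>~(q & (p | ~p)) & q), w0   [[]-rule on 1 via w0Rw0]
3. <>~(q & (p | ~p)) & q, w0   [->-rule on 2 (branches; this branch)]
4. <>~(q & (p | ~p)), w0   [&-rule on 3]
5. q, w0   [&-rule on 3]
6. ~(q & (p | ~p)), w1   [<>-rule on 4: fresh world w1, w0Rw1]
7. q -> (<>~(q & (p | ~p)) & q), w1   [[]-rule on 1 via w0Rw1]
8. ~q, w1   [~&-rule on 6 (branches; this branch)]
Accessibility: w0Rw0, w0Rw1, w1Rw1

Satisfiable (open branch found)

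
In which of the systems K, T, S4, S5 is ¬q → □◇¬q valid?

S4-tableau for the negation ¬(¬q → □◇¬q):
1. ¬(¬q → □◇¬q), w0
2. ¬q, w0
3. ¬□◇¬q, w0
4. ¬◇¬q, w1
5. q, w1
Accessibility: w0Rw0, w0Rw1, w1Rw1
Complete open branch: countermodel on an S4-frame, so not valid in S4, nor in K, T (the same frame is also a K-frame and a T-frame).
S5-tableau for the negation ¬(¬q → □◇¬q):
1. ¬(¬q → □◇¬q), w0
2. ¬q, w0
3. ¬□◇¬q, w0
4. ¬◇¬q, w1
5. q, w0
Accessibility: w0Rw0, w0Rw1, w1Rw0, w1Rw1
Branch closes: q and ¬q both at w0.
Every branch closes (one shown): valid in S5.

S5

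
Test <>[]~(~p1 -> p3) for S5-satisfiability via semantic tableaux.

Yes, satisfiable

1. <>[]~(~p1 -> p3), 0
2. []~(~p1 -> p3), 1
3. ~(~p1 -> p3), 0
4. ~p1, 0
5. ~p3, 0
6. ~(~p1 -> p3), 1
7. ~p1, 1
8. ~p3, 1
Accessibility: 0R0, 0R1, 1R0, 1R1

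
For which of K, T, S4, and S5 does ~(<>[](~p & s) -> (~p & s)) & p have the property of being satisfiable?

K, T, S4

S4-tableau for the formula:
1. ~(<>[](~p & s) -> (~p & s)) & p, 0
2. ~(<>[](~p & s) -> (~p & s)), 0   [&-rule on 1]
3. p, 0   [&-rule on 1]
4. <>[](~p & s), 0   [~->-rule on 2]
5. ~(~p & s), 0   [~->-rule on 2]
6. ~s, 0   [~&-rule on 5 (branches; this branch)]
7. [](~p & s), 1   [<>-rule on 4: fresh world 1, 0R1]
8. ~p & s, 1   [[]-rule on 7 via 1R1]
9. ~p, 1   [&-rule on 8]
10. s, 1   [&-rule on 8]
Accessibility: 0R0, 0R1, 1R1
Complete open branch: satisfiable in S4, hence also in K, T (this S4-model is also a K-model and a T-model).
S5-tableau for the formula:
1. ~(<>[](~p & s) -> (~p & s)) & p, 0
2. ~(<>[](~p & s) -> (~p & s)), 0   [&-rule on 1]
3. p, 0   [&-rule on 1]
4. <>[](~p & s), 0   [~->-rule on 2]
5. ~(~p & s), 0   [~->-rule on 2]
6. ~s, 0   [~&-rule on 5 (branches; this branch)]
7. [](~p & s), 1   [<>-rule on 4: fresh world 1, 0R1]
8. ~p & s, 0   [[]-rule on 7 via 1R0]
9. ~p, 0   [&-rule on 8]
10. s, 0   [&-rule on 8]
Accessibility: 0R0, 0R1, 1R0, 1R1
Branch closes: p and ~p both at 0.
Every branch closes (one shown): unsatisfiable in S5.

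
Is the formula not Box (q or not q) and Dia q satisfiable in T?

1. not Box (q or not q) and Dia q, u
2. not Box (q or not q), u
3. Dia q, u
4. not (q or not q), v
5. not q, v
6. q, v
Accessibility: uRu, uRv, vRv
Branch closes: q and not q both at v.
Every branch closes; the branch above is one of them.

No, unsatisfiable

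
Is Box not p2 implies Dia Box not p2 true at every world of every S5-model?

Valid

Tableau for the negation not (Box not p2 implies Dia Box not p2):
1. not (Box not p2 implies Dia Box not p2), 0
2. Box not p2, 0
3. not Dia Box not p2, 0
4. not p2, 0
5. not Box not p2, 0
6. p2, 1
7. not p2, 1
Accessibility: 0R0, 0R1, 1R0, 1R1
Branch closes: p2 and not p2 both at 1.
All branches of the negation close; one closing branch shown above.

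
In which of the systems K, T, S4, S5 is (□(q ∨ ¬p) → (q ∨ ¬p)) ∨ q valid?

K-tableau for the negation ¬((□(q ∨ ¬p) → (q ∨ ¬p)) ∨ q):
1. ¬((□(q ∨ ¬p) → (q ∨ ¬p)) ∨ q), 0
2. ¬(□(q ∨ ¬p) → (q ∨ ¬p)), 0
3. ¬q, 0
4. □(q ∨ ¬p), 0
5. ¬(q ∨ ¬p), 0
6. p, 0
Complete open branch: countermodel on a K-frame, so not valid in K.
T-tableau for the negation ¬((□(q ∨ ¬p) → (q ∨ ¬p)) ∨ q):
1. ¬((□(q ∨ ¬p) → (q ∨ ¬p)) ∨ q), 0
2. ¬(□(q ∨ ¬p) → (q ∨ ¬p)), 0
3. ¬q, 0
4. □(q ∨ ¬p), 0
5. ¬(q ∨ ¬p), 0
6. p, 0
7. q ∨ ¬p, 0
8. ¬p, 0
Accessibility: 0R0
Branch closes: p and ¬p both at 0.
Every branch closes (one shown): valid in T, hence also in S4, S5 (every theorem of T is a theorem of S4 and S5).

T, S4, S5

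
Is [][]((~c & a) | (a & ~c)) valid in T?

Tableau for the negation ~[][]((~c & a) | (a & ~c)):
1. ~[][]((~c & a) | (a & ~c)), w0
2. ~[]((~c & a) | (a & ~c)), w1
3. ~((~c & a) | (a & ~c)), w2
4. ~(~c & a), w2
5. ~(a & ~c), w2
6. ~a, w2
7. c, w2
Accessibility: w0Rw0, w0Rw1, w1Rw1, w1Rw2, w2Rw2
The negation has an open branch (countermodel exists).

Invalid (countermodel exists)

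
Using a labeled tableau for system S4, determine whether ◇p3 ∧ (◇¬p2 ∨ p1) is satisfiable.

Yes, satisfiable

1. ◇p3 ∧ (◇¬p2 ∨ p1), w0
2. ◇p3, w0   [∧-rule on 1]
3. ◇¬p2 ∨ p1, w0   [∧-rule on 1]
4. p1, w0   [∨-rule on 3 (branches; this branch)]
5. p3, w1   [◇-rule on 2: fresh world w1, w0Rw1]
Accessibility: w0Rw0, w0Rw1, w1Rw1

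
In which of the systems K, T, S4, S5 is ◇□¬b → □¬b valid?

S5

S5-tableau for the negation ¬(◇□¬b → □¬b):
1. ¬(◇□¬b → □¬b), u
2. ◇□¬b, u
3. ¬□¬b, u
4. □¬b, v
5. ¬b, u
6. ¬b, v
7. b, w
8. ¬b, w
Accessibility: uRu, uRv, uRw, vRu, vRv, vRw, wRu, wRv, wRw
Branch closes: b and ¬b both at w.
Every branch closes (one shown): valid in S5.
S4-tableau for the negation ¬(◇□¬b → □¬b):
1. ¬(◇□¬b → □¬b), u
2. ◇□¬b, u
3. ¬□¬b, u
4. □¬b, v
5. ¬b, v
6. b, w
Accessibility: uRu, uRv, uRw, vRv, wRw
Complete open branch: countermodel on an S4-frame, so not valid in S4, nor in K, T (the same frame is also a K-frame and a T-frame).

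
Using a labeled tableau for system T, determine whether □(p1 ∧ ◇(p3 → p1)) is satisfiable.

Satisfiable (open branch found)

1. □(p1 ∧ ◇(p3 → p1)), 0
2. p1 ∧ ◇(p3 → p1), 0   [□-rule on 1 via 0R0]
3. p1, 0   [∧-rule on 2]
4. ◇(p3 → p1), 0   [∧-rule on 2]
5. p3 → p1, 1   [◇-rule on 4: fresh world 1, 0R1]
6. p1 ∧ ◇(p3 → p1), 1   [□-rule on 1 via 0R1]
7. p1, 1   [∧-rule on 6]
8. ◇(p3 → p1), 1   [∧-rule on 6]
9. p3 → p1, 2   [◇-rule on 8: fresh world 2, 1R2]
10. p1, 2   [→-rule on 9 (branches; this branch)]
Accessibility: 0R0, 0R1, 1R1, 1R2, 2R2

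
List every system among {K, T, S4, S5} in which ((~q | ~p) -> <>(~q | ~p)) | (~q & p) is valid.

K-tableau for the negation ~(((~q | ~p) -> <>(~q | ~p)) | (~q & p)):
1. ~(((~q | ~p) -> <>(~q | ~p)) | (~q & p)), 0
2. ~((~q | ~p) -> <>(~q | ~p)), 0
3. ~(~q & p), 0
4. ~q | ~p, 0
5. ~<>(~q | ~p), 0
6. ~p, 0
Complete open branch: countermodel on a K-frame, so not valid in K.
T-tableau for the negation ~(((~q | ~p) -> <>(~q | ~p)) | (~q & p)):
1. ~(((~q | ~p) -> <>(~q | ~p)) | (~q & p)), 0
2. ~((~q | ~p) -> <>(~q | ~p)), 0
3. ~(~q & p), 0
4. ~q | ~p, 0
5. ~<>(~q | ~p), 0
6. ~(~q | ~p), 0
7. q, 0
8. p, 0
9. ~p, 0
Accessibility: 0R0
Branch closes: p and ~p both at 0.
Every branch closes (one shown): valid in T, hence also in S4, S5 (every theorem of T is a theorem of S4 and S5).

T, S4, S5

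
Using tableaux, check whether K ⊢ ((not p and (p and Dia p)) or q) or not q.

Valid in K

Tableau for the negation not (((not p and (p and Dia p)) or q) or not q):
1. not (((not p and (p and Dia p)) or q) or not q), w0
2. not ((not p and (p and Dia p)) or q), w0   [neg-or-rule on 1]
3. q, w0   [neg-or-rule on 1]
4. not (not p and (p and Dia p)), w0   [neg-or-rule on 2]
5. not q, w0   [neg-or-rule on 2]
Branch closes: q and not q both at w0.
All branches of the negation close; one closing branch shown above.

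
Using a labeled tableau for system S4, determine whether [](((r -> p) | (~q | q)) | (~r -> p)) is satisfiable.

Satisfiable

1. [](((r -> p) | (~q | q)) | (~r -> p)), w0
2. ((r -> p) | (~q | q)) | (~r -> p), w0
3. ~r -> p, w0
4. p, w0
Accessibility: w0Rw0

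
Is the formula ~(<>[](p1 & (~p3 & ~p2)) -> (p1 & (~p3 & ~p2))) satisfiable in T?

Yes, satisfiable

1. ~(<>[](p1 & (~p3 & ~p2)) -> (p1 & (~p3 & ~p2))), u
2. <>[](p1 & (~p3 & ~p2)), u
3. ~(p1 & (~p3 & ~p2)), u
4. ~(~p3 & ~p2), u
5. p2, u
6. [](p1 & (~p3 & ~p2)), v
7. p1 & (~p3 & ~p2), v
8. p1, v
9. ~p3 & ~p2, v
10. ~p3, v
11. ~p2, v
Accessibility: uRu, uRv, vRv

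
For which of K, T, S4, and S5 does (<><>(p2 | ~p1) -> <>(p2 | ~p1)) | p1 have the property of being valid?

T, S4, S5

K-tableau for the negation ~((<><>(p2 | ~p1) -> <>(p2 | ~p1)) | p1):
1. ~((<><>(p2 | ~p1) -> <>(p2 | ~p1)) | p1), u
2. ~(<><>(p2 | ~p1) -> <>(p2 | ~p1)), u
3. ~p1, u
4. <><>(p2 | ~p1), u
5. ~<>(p2 | ~p1), u
6. <>(p2 | ~p1), v
7. ~(p2 | ~p1), v
8. ~p2, v
9. p1, v
10. p2 | ~p1, w
11. ~p1, w
Accessibility: uRv, vRw
Complete open branch: countermodel on a K-frame, so not valid in K.
T-tableau for the negation ~((<><>(p2 | ~p1) -> <>(p2 | ~p1)) | p1):
1. ~((<><>(p2 | ~p1) -> <>(p2 | ~p1)) | p1), u
2. ~(<><>(p2 | ~p1) -> <>(p2 | ~p1)), u
3. ~p1, u
4. <><>(p2 | ~p1), u
5. ~<>(p2 | ~p1), u
6. ~(p2 | ~p1), u
7. ~p2, u
8. p1, u
Accessibility: uRu
Branch closes: p1 and ~p1 both at u.
Every branch closes (one shown): valid in T, hence also in S4, S5 (every theorem of T is a theorem of S4 and S5).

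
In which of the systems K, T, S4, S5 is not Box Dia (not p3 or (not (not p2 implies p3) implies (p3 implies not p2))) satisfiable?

T-tableau for the formula:
1. not Box Dia (not p3 or (not (not p2 implies p3) implies (p3 implies not p2))), w0
2. not Dia (not p3 or (not (not p2 implies p3) implies (p3 implies not p2))), w1
3. not (not p3 or (not (not p2 implies p3) implies (p3 implies not p2))), w1
4. p3, w1
5. not (not (not p2 implies p3) implies (p3 implies not p2)), w1
6. not (not p2 implies p3), w1
7. not (p3 implies not p2), w1
8. not p2, w1
9. not p3, w1
Accessibility: w0Rw0, w0Rw1, w1Rw1
Branch closes: p3 and not p3 both at w1.
Every branch closes (one shown): unsatisfiable in T, hence also in S4, S5 (every S4/S5-frame is a T-frame).
K-tableau for the formula:
1. not Box Dia (not p3 or (not (not p2 implies p3) implies (p3 implies not p2))), w0
2. not Dia (not p3 or (not (not p2 implies p3) implies (p3 implies not p2))), w1
Accessibility: w0Rw1
Complete open branch: satisfiable in K.

K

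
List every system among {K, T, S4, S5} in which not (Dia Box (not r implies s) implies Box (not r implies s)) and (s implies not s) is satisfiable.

S5-tableau for the formula:
1. not (Dia Box (not r implies s) implies Box (not r implies s)) and (s implies not s), u
2. not (Dia Box (not r implies s) implies Box (not r implies s)), u
3. s implies not s, u
4. Dia Box (not r implies s), u
5. not Box (not r implies s), u
6. not s, u
7. Box (not r implies s), v
8. not r implies s, u
9. not r implies s, v
10. r, u
11. s, v
12. not (not r implies s), w
13. not r, w
14. not s, w
15. not r implies s, w
16. s, w
Accessibility: uRu, uRv, uRw, vRu, vRv, vRw, wRu, wRv, wRw
Branch closes: s and not s both at w.
Every branch closes (one shown): unsatisfiable in S5.
S4-tableau for the formula:
1. not (Dia Box (not r implies s) implies Box (not r implies s)) and (s implies not s), u
2. not (Dia Box (not r implies s) implies Box (not r implies s)), u
3. s implies not s, u
4. Dia Box (not r implies s), u
5. not Box (not r implies s), u
6. not s, u
7. Box (not r implies s), v
8. not r implies s, v
9. s, v
10. not (not r implies s), w
11. not r, w
12. not s, w
Accessibility: uRu, uRv, uRw, vRv, wRw
Complete open branch: satisfiable in S4, hence also in K, T (this S4-model is also a K-model and a T-model).

K, T, S4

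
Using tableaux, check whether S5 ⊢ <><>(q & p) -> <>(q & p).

Yes, valid

Tableau for the negation ~(<><>(q & p) -> <>(q & p)):
1. ~(<><>(q & p) -> <>(q & p)), u
2. <><>(q & p), u   [~->-rule on 1]
3. ~<>(q & p), u   [~->-rule on 1]
4. ~(q & p), u   [~<>-rule on 3 via uRu]
5. ~p, u   [~&-rule on 4 (branches; this branch)]
6. <>(q & p), v   [<>-rule on 2: fresh world v, uRv]
7. ~(q & p), v   [~<>-rule on 3 via uRv]
8. ~p, v   [~&-rule on 7 (branches; this branch)]
9. q & p, w   [<>-rule on 6: fresh world w, vRw]
10. q, w   [&-rule on 9]
11. p, w   [&-rule on 9]
12. ~(q & p), w   [~<>-rule on 3 via uRw]
13. ~p, w   [~&-rule on 12 (branches; this branch)]
Accessibility: uRu, uRv, uRw, vRu, vRv, vRw, wRu, wRv, wRw
Branch closes: p and ~p both at w.
All branches of the negation close; one closing branch shown above.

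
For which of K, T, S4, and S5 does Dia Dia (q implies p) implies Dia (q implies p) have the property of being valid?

S4, S5

T-tableau for the negation not (Dia Dia (q implies p) implies Dia (q implies p)):
1. not (Dia Dia (q implies p) implies Dia (q implies p)), u
2. Dia Dia (q implies p), u
3. not Dia (q implies p), u
4. not (q implies p), u
5. q, u
6. not p, u
7. Dia (q implies p), v
8. not (q implies p), v
9. q, v
10. not p, v
11. q implies p, w
12. p, w
Accessibility: uRu, uRv, vRv, vRw, wRw
Complete open branch: countermodel on a T-frame, so not valid in T, nor in K (the same frame is also a K-frame).
S4-tableau for the negation not (Dia Dia (q implies p) implies Dia (q implies p)):
1. not (Dia Dia (q implies p) implies Dia (q implies p)), u
2. Dia Dia (q implies p), u
3. not Dia (q implies p), u
4. not (q implies p), u
5. q, u
6. not p, u
7. Dia (q implies p), v
8. not (q implies p), v
9. q, v
10. not p, v
11. q implies p, w
12. not (q implies p), w
13. q, w
14. not p, w
15. p, w
Accessibility: uRu, uRv, uRw, vRv, vRw, wRw
Branch closes: p and not p both at w.
Every branch closes (one shown): valid in S4, hence also in S5 (every theorem of S4 is a theorem of S5).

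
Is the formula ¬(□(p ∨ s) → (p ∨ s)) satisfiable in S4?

1. ¬(□(p ∨ s) → (p ∨ s)), 0
2. □(p ∨ s), 0
3. ¬(p ∨ s), 0
4. ¬p, 0
5. ¬s, 0
6. p ∨ s, 0
7. s, 0
Accessibility: 0R0
Branch closes: s and ¬s both at 0.
All branches of the tableau close; one closing branch shown above.

Unsatisfiable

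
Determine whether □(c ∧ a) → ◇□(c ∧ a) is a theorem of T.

Yes, valid

Tableau for the negation ¬(□(c ∧ a) → ◇□(c ∧ a)):
1. ¬(□(c ∧ a) → ◇□(c ∧ a)), 0
2. □(c ∧ a), 0   [¬→-rule on 1]
3. ¬◇□(c ∧ a), 0   [¬→-rule on 1]
4. c ∧ a, 0   [□-rule on 2 via 0R0]
5. c, 0   [∧-rule on 4]
6. a, 0   [∧-rule on 4]
7. ¬□(c ∧ a), 0   [¬◇-rule on 3 via 0R0]
8. ¬(c ∧ a), 1   [¬□-rule on 7: fresh world 1, 0R1]
9. c ∧ a, 1   [□-rule on 2 via 0R1]
10. c, 1   [∧-rule on 9]
11. a, 1   [∧-rule on 9]
12. ¬□(c ∧ a), 1   [¬◇-rule on 3 via 0R1]
13. ¬a, 1   [¬∧-rule on 8 (branches; this branch)]
Accessibility: 0R0, 0R1, 1R1
Branch closes: a and ¬a both at 1.
All branches of the negation close; one closing branch shown above.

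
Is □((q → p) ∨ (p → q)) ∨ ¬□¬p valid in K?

Yes, valid

Tableau for the negation ¬(□((q → p) ∨ (p → q)) ∨ ¬□¬p):
1. ¬(□((q → p) ∨ (p → q)) ∨ ¬□¬p), u
2. ¬□((q → p) ∨ (p → q)), u   [¬∨-rule on 1]
3. □¬p, u   [¬∨-rule on 1]
4. ¬((q → p) ∨ (p → q)), v   [¬□-rule on 2: fresh world v, uRv]
5. ¬(q → p), v   [¬∨-rule on 4]
6. ¬(p → q), v   [¬∨-rule on 4]
7. q, v   [¬→-rule on 5]
8. ¬p, v   [¬→-rule on 5]
9. p, v   [¬→-rule on 6]
10. ¬q, v   [¬→-rule on 6]
Accessibility: uRv
Branch closes: p and ¬p both at v.
All branches of the negation close; one closing branch shown above.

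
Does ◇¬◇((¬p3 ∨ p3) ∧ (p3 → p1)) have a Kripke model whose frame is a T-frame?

1. ◇¬◇((¬p3 ∨ p3) ∧ (p3 → p1)), 0
2. ¬◇((¬p3 ∨ p3) ∧ (p3 → p1)), 1
3. ¬((¬p3 ∨ p3) ∧ (p3 → p1)), 1
4. ¬(p3 → p1), 1
5. p3, 1
6. ¬p1, 1
Accessibility: 0R0, 0R1, 1R1

Satisfiable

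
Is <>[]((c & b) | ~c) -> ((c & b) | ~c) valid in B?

Yes, valid

Tableau for the negation ~(<>[]((c & b) | ~c) -> ((c & b) | ~c)):
1. ~(<>[]((c & b) | ~c) -> ((c & b) | ~c)), w0
2. <>[]((c & b) | ~c), w0   [~->-rule on 1]
3. ~((c & b) | ~c), w0   [~->-rule on 1]
4. ~(c & b), w0   [~|-rule on 3]
5. c, w0   [~|-rule on 3]
6. ~b, w0   [~&-rule on 4 (branches; this branch)]
7. []((c & b) | ~c), w1   [<>-rule on 2: fresh world w1, w0Rw1]
8. (c & b) | ~c, w0   [[]-rule on 7 via w1Rw0]
9. (c & b) | ~c, w1   [[]-rule on 7 via w1Rw1]
10. c & b, w0   [|-rule on 8 (branches; this branch)]
11. b, w0   [&-rule on 10]
Accessibility: w0Rw0, w0Rw1, w1Rw0, w1Rw1
Branch closes: b and ~b both at w0.
All branches of the negation close; one closing branch shown above.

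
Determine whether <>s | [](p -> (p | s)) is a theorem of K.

Yes, valid

Tableau for the negation ~(<>s | [](p -> (p | s))):
1. ~(<>s | [](p -> (p | s))), 0
2. ~<>s, 0   [~|-rule on 1]
3. ~[](p -> (p | s)), 0   [~|-rule on 1]
4. ~(p -> (p | s)), 1   [~[]-rule on 3: fresh world 1, 0R1]
5. p, 1   [~->-rule on 4]
6. ~(p | s), 1   [~->-rule on 4]
7. ~p, 1   [~|-rule on 6]
8. ~s, 1   [~|-rule on 6]
Accessibility: 0R1
Branch closes: p and ~p both at 1.
All branches of the negation close; one closing branch shown above.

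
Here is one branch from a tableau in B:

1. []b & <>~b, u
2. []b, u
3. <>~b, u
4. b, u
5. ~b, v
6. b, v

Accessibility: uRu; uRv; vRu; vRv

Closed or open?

Both b and ~b appear at v.

Yes, closed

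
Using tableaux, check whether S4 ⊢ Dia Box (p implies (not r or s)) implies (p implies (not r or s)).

Tableau for the negation not (Dia Box (p implies (not r or s)) implies (p implies (not r or s))):
1. not (Dia Box (p implies (not r or s)) implies (p implies (not r or s))), w0
2. Dia Box (p implies (not r or s)), w0
3. not (p implies (not r or s)), w0
4. p, w0
5. not (not r or s), w0
6. r, w0
7. not s, w0
8. Box (p implies (not r or s)), w1
9. p implies (not r or s), w1
10. not r or s, w1
11. s, w1
Accessibility: w0Rw0, w0Rw1, w1Rw1
The negation has an open branch (countermodel exists).

No, not valid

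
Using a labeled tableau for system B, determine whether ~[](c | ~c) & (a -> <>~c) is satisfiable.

No, unsatisfiable

1. ~[](c | ~c) & (a -> <>~c), w0
2. ~[](c | ~c), w0
3. a -> <>~c, w0
4. <>~c, w0
5. ~(c | ~c), w1
6. ~c, w1
7. c, w1
Accessibility: w0Rw0, w0Rw1, w1Rw0, w1Rw1
Branch closes: c and ~c both at w1.
(One branch shown.) All branches close.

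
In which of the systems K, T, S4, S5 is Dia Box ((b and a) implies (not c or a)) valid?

K-tableau for the negation not Dia Box ((b and a) implies (not c or a)):
1. not Dia Box ((b and a) implies (not c or a)), u
Complete open branch: countermodel on a K-frame, so not valid in K.
T-tableau for the negation not Dia Box ((b and a) implies (not c or a)):
1. not Dia Box ((b and a) implies (not c or a)), u
2. not Box ((b and a) implies (not c or a)), u
3. not ((b and a) implies (not c or a)), v
4. b and a, v
5. not (not c or a), v
6. b, v
7. a, v
8. c, v
9. not a, v
Accessibility: uRu, uRv, vRv
Branch closes: a and not a both at v.
Every branch closes (one shown): valid in T, hence also in S4, S5 (every theorem of T is a theorem of S4 and S5).

T, S4, S5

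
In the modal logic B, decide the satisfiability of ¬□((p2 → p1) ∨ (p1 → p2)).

1. ¬□((p2 → p1) ∨ (p1 → p2)), u
2. ¬((p2 → p1) ∨ (p1 → p2)), v
3. ¬(p2 → p1), v
4. ¬(p1 → p2), v
5. p2, v
6. ¬p1, v
7. p1, v
8. ¬p2, v
Accessibility: uRu, uRv, vRu, vRv
Branch closes: p1 and ¬p1 both at v.
(One branch shown.) All branches close.

Unsatisfiable (every branch closes)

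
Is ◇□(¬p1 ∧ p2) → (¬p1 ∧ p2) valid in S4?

Not valid

Tableau for the negation ¬(◇□(¬p1 ∧ p2) → (¬p1 ∧ p2)):
1. ¬(◇□(¬p1 ∧ p2) → (¬p1 ∧ p2)), w0
2. ◇□(¬p1 ∧ p2), w0   [¬→-rule on 1]
3. ¬(¬p1 ∧ p2), w0   [¬→-rule on 1]
4. ¬p2, w0   [¬∧-rule on 3 (branches; this branch)]
5. □(¬p1 ∧ p2), w1   [◇-rule on 2: fresh world w1, w0Rw1]
6. ¬p1 ∧ p2, w1   [□-rule on 5 via w1Rw1]
7. ¬p1, w1   [∧-rule on 6]
8. p2, w1   [∧-rule on 6]
Accessibility: w0Rw0, w0Rw1, w1Rw1
The negation has an open branch (countermodel exists).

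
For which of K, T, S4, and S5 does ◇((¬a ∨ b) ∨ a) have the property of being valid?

T, S4, S5

K-tableau for the negation ¬◇((¬a ∨ b) ∨ a):
1. ¬◇((¬a ∨ b) ∨ a), u
Complete open branch: countermodel on a K-frame, so not valid in K.
T-tableau for the negation ¬◇((¬a ∨ b) ∨ a):
1. ¬◇((¬a ∨ b) ∨ a), u
2. ¬((¬a ∨ b) ∨ a), u
3. ¬(¬a ∨ b), u
4. ¬a, u
5. a, u
6. ¬b, u
Accessibility: uRu
Branch closes: a and ¬a both at u.
Every branch closes (one shown): valid in T, hence also in S4, S5 (every theorem of T is a theorem of S4 and S5).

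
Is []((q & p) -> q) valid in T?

Tableau for the negation ~[]((q & p) -> q):
1. ~[]((q & p) -> q), 0
2. ~((q & p) -> q), 1
3. q & p, 1
4. ~q, 1
5. q, 1
6. p, 1
Accessibility: 0R0, 0R1, 1R1
Branch closes: q and ~q both at 1.
Every branch of the negation's tableau closes; the branch above is one of them.

Valid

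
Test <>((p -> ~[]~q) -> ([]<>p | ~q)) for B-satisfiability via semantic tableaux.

1. <>((p -> ~[]~q) -> ([]<>p | ~q)), u
2. (p -> ~[]~q) -> ([]<>p | ~q), v
3. []<>p | ~q, v
4. ~q, v
Accessibility: uRu, uRv, vRu, vRv

Yes, satisfiable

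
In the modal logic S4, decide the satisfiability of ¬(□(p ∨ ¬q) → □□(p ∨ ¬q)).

Unsatisfiable (every branch closes)

1. ¬(□(p ∨ ¬q) → □□(p ∨ ¬q)), w0
2. □(p ∨ ¬q), w0   [¬→-rule on 1]
3. ¬□□(p ∨ ¬q), w0   [¬→-rule on 1]
4. p ∨ ¬q, w0   [□-rule on 2 via w0Rw0]
5. ¬q, w0   [∨-rule on 4 (branches; this branch)]
6. ¬□(p ∨ ¬q), w1   [¬□-rule on 3: fresh world w1, w0Rw1]
7. p ∨ ¬q, w1   [□-rule on 2 via w0Rw1]
8. ¬q, w1   [∨-rule on 7 (branches; this branch)]
9. ¬(p ∨ ¬q), w2   [¬□-rule on 6: fresh world w2, w1Rw2]
10. ¬p, w2   [¬∨-rule on 9]
11. q, w2   [¬∨-rule on 9]
12. p ∨ ¬q, w2   [□-rule on 2 via w0Rw2]
13. ¬q, w2   [∨-rule on 12 (branches; this branch)]
Accessibility: w0Rw0, w0Rw1, w0Rw2, w1Rw1, w1Rw2, w2Rw2
Branch closes: q and ¬q both at w2.
(One branch shown.) All branches close.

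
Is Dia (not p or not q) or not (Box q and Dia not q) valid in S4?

Tableau for the negation not (Dia (not p or not q) or not (Box q and Dia not q)):
1. not (Dia (not p or not q) or not (Box q and Dia not q)), u
2. not Dia (not p or not q), u
3. Box q and Dia not q, u
4. Box q, u
5. Dia not q, u
6. not (not p or not q), u
7. p, u
8. q, u
9. not q, v
10. not (not p or not q), v
11. p, v
12. q, v
Accessibility: uRu, uRv, vRv
Branch closes: q and not q both at v.
All branches of the negation close; one closing branch shown above.

Yes, valid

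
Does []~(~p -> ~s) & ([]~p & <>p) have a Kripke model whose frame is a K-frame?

Unsatisfiable

1. []~(~p -> ~s) & ([]~p & <>p), w0
2. []~(~p -> ~s), w0
3. []~p & <>p, w0
4. []~p, w0
5. <>p, w0
6. p, w1
7. ~(~p -> ~s), w1
8. ~p, w1
9. s, w1
Accessibility: w0Rw1
Branch closes: p and ~p both at w1.
(One branch shown.) All branches close.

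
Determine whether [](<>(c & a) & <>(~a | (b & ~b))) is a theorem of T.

No, not valid

Tableau for the negation ~[](<>(c & a) & <>(~a | (b & ~b))):
1. ~[](<>(c & a) & <>(~a | (b & ~b))), u
2. ~(<>(c & a) & <>(~a | (b & ~b))), v   [~[]-rule on 1: fresh world v, uRv]
3. ~<>(~a | (b & ~b)), v   [~&-rule on 2 (branches; this branch)]
4. ~(~a | (b & ~b)), v   [~<>-rule on 3 via vRv]
5. a, v   [~|-rule on 4]
6. ~(b & ~b), v   [~|-rule on 4]
7. b, v   [~&-rule on 6 (branches; this branch)]
Accessibility: uRu, uRv, vRv
The negation has an open branch (countermodel exists).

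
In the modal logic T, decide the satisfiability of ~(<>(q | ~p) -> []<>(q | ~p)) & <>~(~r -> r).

Satisfiable

1. ~(<>(q | ~p) -> []<>(q | ~p)) & <>~(~r -> r), u
2. ~(<>(q | ~p) -> []<>(q | ~p)), u   [&-rule on 1]
3. <>~(~r -> r), u   [&-rule on 1]
4. <>(q | ~p), u   [~->-rule on 2]
5. ~[]<>(q | ~p), u   [~->-rule on 2]
6. ~(~r -> r), v   [<>-rule on 3: fresh world v, uRv]
7. ~r, v   [~->-rule on 6]
8. q | ~p, w   [<>-rule on 4: fresh world w, uRw]
9. ~p, w   [|-rule on 8 (branches; this branch)]
10. ~<>(q | ~p), x   [~[]-rule on 5: fresh world x, uRx]
11. ~(q | ~p), x   [~<>-rule on 10 via xRx]
12. ~q, x   [~|-rule on 11]
13. p, x   [~|-rule on 11]
Accessibility: uRu, uRv, uRw, uRx, vRv, wRw, xRx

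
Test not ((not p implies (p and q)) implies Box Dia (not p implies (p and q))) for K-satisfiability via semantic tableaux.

Yes, satisfiable

1. not ((not p implies (p and q)) implies Box Dia (not p implies (p and q))), 0
2. not p implies (p and q), 0   [neg-implies-rule on 1]
3. not Box Dia (not p implies (p and q)), 0   [neg-implies-rule on 1]
4. p and q, 0   [implies-rule on 2 (branches; this branch)]
5. p, 0   [and-rule on 4]
6. q, 0   [and-rule on 4]
7. not Dia (not p implies (p and q)), 1   [neg-Box-rule on 3: fresh world 1, 0R1]
Accessibility: 0R1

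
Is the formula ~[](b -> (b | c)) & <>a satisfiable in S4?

1. ~[](b -> (b | c)) & <>a, 0
2. ~[](b -> (b | c)), 0   [&-rule on 1]
3. <>a, 0   [&-rule on 1]
4. ~(b -> (b | c)), 1   [~[]-rule on 2: fresh world 1, 0R1]
5. b, 1   [~->-rule on 4]
6. ~(b | c), 1   [~->-rule on 4]
7. ~b, 1   [~|-rule on 6]
8. ~c, 1   [~|-rule on 6]
Accessibility: 0R0, 0R1, 1R1
Branch closes: b and ~b both at 1.
Every branch closes; the branch above is one of them.

No, unsatisfiable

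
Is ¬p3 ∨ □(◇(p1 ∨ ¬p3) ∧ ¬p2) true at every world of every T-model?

No, not valid

Tableau for the negation ¬(¬p3 ∨ □(◇(p1 ∨ ¬p3) ∧ ¬p2)):
1. ¬(¬p3 ∨ □(◇(p1 ∨ ¬p3) ∧ ¬p2)), u
2. p3, u   [¬∨-rule on 1]
3. ¬□(◇(p1 ∨ ¬p3) ∧ ¬p2), u   [¬∨-rule on 1]
4. ¬(◇(p1 ∨ ¬p3) ∧ ¬p2), v   [¬□-rule on 3: fresh world v, uRv]
5. p2, v   [¬∧-rule on 4 (branches; this branch)]
Accessibility: uRu, uRv, vRv
The negation has an open branch (countermodel exists).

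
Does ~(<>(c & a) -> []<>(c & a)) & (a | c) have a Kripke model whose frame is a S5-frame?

1. ~(<>(c & a) -> []<>(c & a)) & (a | c), u
2. ~(<>(c & a) -> []<>(c & a)), u
3. a | c, u
4. <>(c & a), u
5. ~[]<>(c & a), u
6. c, u
7. c & a, v
8. c, v
9. a, v
10. ~<>(c & a), w
11. ~(c & a), u
12. ~(c & a), v
13. ~(c & a), w
14. ~a, u
15. ~a, v
Accessibility: uRu, uRv, uRw, vRu, vRv, vRw, wRu, wRv, wRw
Branch closes: a and ~a both at v.
(One branch shown.) All branches close.

Unsatisfiable (every branch closes)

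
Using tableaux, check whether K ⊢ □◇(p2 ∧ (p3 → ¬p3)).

No, not valid

Tableau for the negation ¬□◇(p2 ∧ (p3 → ¬p3)):
1. ¬□◇(p2 ∧ (p3 → ¬p3)), u
2. ¬◇(p2 ∧ (p3 → ¬p3)), v
Accessibility: uRv
The negation has an open branch (countermodel exists).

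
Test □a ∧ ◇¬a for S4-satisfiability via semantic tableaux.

1. □a ∧ ◇¬a, u
2. □a, u   [∧-rule on 1]
3. ◇¬a, u   [∧-rule on 1]
4. a, u   [□-rule on 2 via uRu]
5. ¬a, v   [◇-rule on 3: fresh world v, uRv]
6. a, v   [□-rule on 2 via uRv]
Accessibility: uRu, uRv, vRv
Branch closes: a and ¬a both at v.
(One branch shown.) All branches close.

No, unsatisfiable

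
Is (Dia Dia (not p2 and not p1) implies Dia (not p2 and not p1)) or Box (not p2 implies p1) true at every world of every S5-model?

Valid in S5

Tableau for the negation not ((Dia Dia (not p2 and not p1) implies Dia (not p2 and not p1)) or Box (not p2 implies p1)):
1. not ((Dia Dia (not p2 and not p1) implies Dia (not p2 and not p1)) or Box (not p2 implies p1)), 0
2. not (Dia Dia (not p2 and not p1) implies Dia (not p2 and not p1)), 0
3. not Box (not p2 implies p1), 0
4. Dia Dia (not p2 and not p1), 0
5. not Dia (not p2 and not p1), 0
6. not (not p2 and not p1), 0
7. p1, 0
8. not (not p2 implies p1), 1
9. not p2, 1
10. not p1, 1
11. not (not p2 and not p1), 1
12. p1, 1
Accessibility: 0R0, 0R1, 1R0, 1R1
Branch closes: p1 and not p1 both at 1.
All branches of the negation close; one closing branch shown above.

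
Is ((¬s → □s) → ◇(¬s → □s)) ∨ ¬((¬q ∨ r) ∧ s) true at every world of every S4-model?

Valid in S4

Tableau for the negation ¬(((¬s → □s) → ◇(¬s → □s)) ∨ ¬((¬q ∨ r) ∧ s)):
1. ¬(((¬s → □s) → ◇(¬s → □s)) ∨ ¬((¬q ∨ r) ∧ s)), u
2. ¬((¬s → □s) → ◇(¬s → □s)), u
3. (¬q ∨ r) ∧ s, u
4. ¬s → □s, u
5. ¬◇(¬s → □s), u
6. ¬q ∨ r, u
7. s, u
8. ¬(¬s → □s), u
9. ¬s, u
10. ¬□s, u
Accessibility: uRu
Branch closes: s and ¬s both at u.
All branches of the negation close; one closing branch shown above.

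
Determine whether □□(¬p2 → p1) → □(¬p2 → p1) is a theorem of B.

Tableau for the negation ¬(□□(¬p2 → p1) → □(¬p2 → p1)):
1. ¬(□□(¬p2 → p1) → □(¬p2 → p1)), 0
2. □□(¬p2 → p1), 0   [¬→-rule on 1]
3. ¬□(¬p2 → p1), 0   [¬→-rule on 1]
4. □(¬p2 → p1), 0   [□-rule on 2 via 0R0]
5. ¬p2 → p1, 0   [□-rule on 4 via 0R0]
6. p1, 0   [→-rule on 5 (branches; this branch)]
7. ¬(¬p2 → p1), 1   [¬□-rule on 3: fresh world 1, 0R1]
8. ¬p2, 1   [¬→-rule on 7]
9. ¬p1, 1   [¬→-rule on 7]
10. □(¬p2 → p1), 1   [□-rule on 2 via 0R1]
11. ¬p2 → p1, 1   [□-rule on 4 via 0R1]
12. p1, 1   [→-rule on 11 (branches; this branch)]
Accessibility: 0R0, 0R1, 1R0, 1R1
Branch closes: p1 and ¬p1 both at 1.
Every branch of the negation's tableau closes; the branch above is one of them.

Valid in B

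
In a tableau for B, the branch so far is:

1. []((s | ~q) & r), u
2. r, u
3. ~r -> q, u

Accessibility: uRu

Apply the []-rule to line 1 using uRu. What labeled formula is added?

(s | ~q) & r, u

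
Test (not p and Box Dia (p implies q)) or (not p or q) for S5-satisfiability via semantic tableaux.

Satisfiable (open branch found)

1. (not p and Box Dia (p implies q)) or (not p or q), u
2. not p or q, u
3. q, u
Accessibility: uRu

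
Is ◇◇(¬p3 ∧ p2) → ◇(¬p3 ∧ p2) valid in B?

Not valid

Tableau for the negation ¬(◇◇(¬p3 ∧ p2) → ◇(¬p3 ∧ p2)):
1. ¬(◇◇(¬p3 ∧ p2) → ◇(¬p3 ∧ p2)), u
2. ◇◇(¬p3 ∧ p2), u
3. ¬◇(¬p3 ∧ p2), u
4. ¬(¬p3 ∧ p2), u
5. ¬p2, u
6. ◇(¬p3 ∧ p2), v
7. ¬(¬p3 ∧ p2), v
8. ¬p2, v
9. ¬p3 ∧ p2, w
10. ¬p3, w
11. p2, w
Accessibility: uRu, uRv, vRu, vRv, vRw, wRv, wRw
The negation has an open branch (countermodel exists).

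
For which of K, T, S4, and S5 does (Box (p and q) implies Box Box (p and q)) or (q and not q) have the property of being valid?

T-tableau for the negation not ((Box (p and q) implies Box Box (p and q)) or (q and not q)):
1. not ((Box (p and q) implies Box Box (p and q)) or (q and not q)), w0
2. not (Box (p and q) implies Box Box (p and q)), w0
3. not (q and not q), w0
4. Box (p and q), w0
5. not Box Box (p and q), w0
6. p and q, w0
7. p, w0
8. q, w0
9. not Box (p and q), w1
10. p and q, w1
11. p, w1
12. q, w1
13. not (p and q), w2
14. not q, w2
Accessibility: w0Rw0, w0Rw1, w1Rw1, w1Rw2, w2Rw2
Complete open branch: countermodel on a T-frame, so not valid in T, nor in K (the same frame is also a K-frame).
S4-tableau for the negation not ((Box (p and q) implies Box Box (p and q)) or (q and not q)):
1. not ((Box (p and q) implies Box Box (p and q)) or (q and not q)), w0
2. not (Box (p and q) implies Box Box (p and q)), w0
3. not (q and not q), w0
4. Box (p and q), w0
5. not Box Box (p and q), w0
6. p and q, w0
7. p, w0
8. q, w0
9. not Box (p and q), w1
10. p and q, w1
11. p, w1
12. q, w1
13. not (p and q), w2
14. p and q, w2
15. p, w2
16. q, w2
17. not q, w2
Accessibility: w0Rw0, w0Rw1, w0Rw2, w1Rw1, w1Rw2, w2Rw2
Branch closes: q and not q both at w2.
Every branch closes (one shown): valid in S4, hence also in S5 (every theorem of S4 is a theorem of S5).

S4, S5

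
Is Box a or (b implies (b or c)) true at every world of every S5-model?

Yes, valid

Tableau for the negation not (Box a or (b implies (b or c))):
1. not (Box a or (b implies (b or c))), u
2. not Box a, u
3. not (b implies (b or c)), u
4. b, u
5. not (b or c), u
6. not b, u
7. not c, u
Accessibility: uRu
Branch closes: b and not b both at u.
Every branch of the negation's tableau closes; the branch above is one of them.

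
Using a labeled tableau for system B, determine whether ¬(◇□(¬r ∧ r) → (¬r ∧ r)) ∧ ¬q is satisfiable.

Unsatisfiable (every branch closes)

1. ¬(◇□(¬r ∧ r) → (¬r ∧ r)) ∧ ¬q, w0
2. ¬(◇□(¬r ∧ r) → (¬r ∧ r)), w0
3. ¬q, w0
4. ◇□(¬r ∧ r), w0
5. ¬(¬r ∧ r), w0
6. ¬r, w0
7. □(¬r ∧ r), w1
8. ¬r ∧ r, w0
9. r, w0
Accessibility: w0Rw0, w0Rw1, w1Rw0, w1Rw1
Branch closes: r and ¬r both at w0.
All branches of the tableau close; one closing branch shown above.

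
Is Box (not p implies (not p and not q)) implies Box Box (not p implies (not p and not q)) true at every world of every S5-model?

Valid

Tableau for the negation not (Box (not p implies (not p and not q)) implies Box Box (not p implies (not p and not q))):
1. not (Box (not p implies (not p and not q)) implies Box Box (not p implies (not p and not q))), 0
2. Box (not p implies (not p and not q)), 0
3. not Box Box (not p implies (not p and not q)), 0
4. not p implies (not p and not q), 0
5. not p and not q, 0
6. not p, 0
7. not q, 0
8. not Box (not p implies (not p and not q)), 1
9. not p implies (not p and not q), 1
10. not p and not q, 1
11. not p, 1
12. not q, 1
13. not (not p implies (not p and not q)), 2
14. not p, 2
15. not (not p and not q), 2
16. not p implies (not p and not q), 2
17. q, 2
18. not p and not q, 2
19. not q, 2
Accessibility: 0R0, 0R1, 0R2, 1R0, 1R1, 1R2, 2R0, 2R1, 2R2
Branch closes: q and not q both at 2.
All branches of the negation close; one closing branch shown above.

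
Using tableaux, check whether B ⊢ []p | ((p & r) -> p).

Tableau for the negation ~([]p | ((p & r) -> p)):
1. ~([]p | ((p & r) -> p)), 0
2. ~[]p, 0
3. ~((p & r) -> p), 0
4. p & r, 0
5. ~p, 0
6. p, 0
7. r, 0
Accessibility: 0R0
Branch closes: p and ~p both at 0.
All branches of the negation close; one closing branch shown above.

Valid in B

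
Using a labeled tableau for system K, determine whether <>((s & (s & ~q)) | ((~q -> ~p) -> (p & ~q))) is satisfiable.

1. <>((s & (s & ~q)) | ((~q -> ~p) -> (p & ~q))), u
2. (s & (s & ~q)) | ((~q -> ~p) -> (p & ~q)), v
3. (~q -> ~p) -> (p & ~q), v
4. p & ~q, v
5. p, v
6. ~q, v
Accessibility: uRv

Satisfiable (open branch found)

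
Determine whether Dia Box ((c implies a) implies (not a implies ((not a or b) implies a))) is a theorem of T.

Tableau for the negation not Dia Box ((c implies a) implies (not a implies ((not a or b) implies a))):
1. not Dia Box ((c implies a) implies (not a implies ((not a or b) implies a))), 0
2. not Box ((c implies a) implies (not a implies ((not a or b) implies a))), 0   [neg-Dia-rule on 1 via 0R0]
3. not ((c implies a) implies (not a implies ((not a or b) implies a))), 1   [neg-Box-rule on 2: fresh world 1, 0R1]
4. c implies a, 1   [neg-implies-rule on 3]
5. not (not a implies ((not a or b) implies a)), 1   [neg-implies-rule on 3]
6. not a, 1   [neg-implies-rule on 5]
7. not ((not a or b) implies a), 1   [neg-implies-rule on 5]
8. not a or b, 1   [neg-implies-rule on 7]
9. not Box ((c implies a) implies (not a implies ((not a or b) implies a))), 1   [neg-Dia-rule on 1 via 0R1]
10. not c, 1   [implies-rule on 4 (branches; this branch)]
11. b, 1   [or-rule on 8 (branches; this branch)]
12. not ((c implies a) implies (not a implies ((not a or b) implies a))), 2   [neg-Box-rule on 9: fresh world 2, 1R2]
13. c implies a, 2   [neg-implies-rule on 12]
14. not (not a implies ((not a or b) implies a)), 2   [neg-implies-rule on 12]
15. not a, 2   [neg-implies-rule on 14]
16. not ((not a or b) implies a), 2   [neg-implies-rule on 14]
17. not a or b, 2   [neg-implies-rule on 16]
18. not c, 2   [implies-rule on 13 (branches; this branch)]
19. b, 2   [or-rule on 17 (branches; this branch)]
Accessibility: 0R0, 0R1, 1R1, 1R2, 2R2
The negation has an open branch (countermodel exists).

No, not valid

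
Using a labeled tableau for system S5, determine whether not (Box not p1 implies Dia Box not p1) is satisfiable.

Unsatisfiable (every branch closes)

1. not (Box not p1 implies Dia Box not p1), u
2. Box not p1, u   [neg-implies-rule on 1]
3. not Dia Box not p1, u   [neg-implies-rule on 1]
4. not p1, u   [Box-rule on 2 via uRu]
5. not Box not p1, u   [neg-Dia-rule on 3 via uRu]
6. p1, v   [neg-Box-rule on 5: fresh world v, uRv]
7. not p1, v   [Box-rule on 2 via uRv]
Accessibility: uRu, uRv, vRu, vRv
Branch closes: p1 and not p1 both at v.
(One branch shown.) All branches close.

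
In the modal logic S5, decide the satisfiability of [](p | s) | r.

Satisfiable

1. [](p | s) | r, 0
2. r, 0   [|-rule on 1 (branches; this branch)]
Accessibility: 0R0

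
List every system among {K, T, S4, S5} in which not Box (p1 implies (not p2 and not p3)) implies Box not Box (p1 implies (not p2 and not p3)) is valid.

S5

S5-tableau for the negation not (not Box (p1 implies (not p2 and not p3)) implies Box not Box (p1 implies (not p2 and not p3))):
1. not (not Box (p1 implies (not p2 and not p3)) implies Box not Box (p1 implies (not p2 and not p3))), w0
2. not Box (p1 implies (not p2 and not p3)), w0
3. not Box not Box (p1 implies (not p2 and not p3)), w0
4. not (p1 implies (not p2 and not p3)), w1
5. p1, w1
6. not (not p2 and not p3), w1
7. p3, w1
8. Box (p1 implies (not p2 and not p3)), w2
9. p1 implies (not p2 and not p3), w0
10. p1 implies (not p2 and not p3), w1
11. p1 implies (not p2 and not p3), w2
12. not p2 and not p3, w0
13. not p2, w0
14. not p3, w0
15. not p2 and not p3, w1
16. not p2, w1
17. not p3, w1
Accessibility: w0Rw0, w0Rw1, w0Rw2, w1Rw0, w1Rw1, w1Rw2, w2Rw0, w2Rw1, w2Rw2
Branch closes: p3 and not p3 both at w1.
Every branch closes (one shown): valid in S5.
S4-tableau for the negation not (not Box (p1 implies (not p2 and not p3)) implies Box not Box (p1 implies (not p2 and not p3))):
1. not (not Box (p1 implies (not p2 and not p3)) implies Box not Box (p1 implies (not p2 and not p3))), w0
2. not Box (p1 implies (not p2 and not p3)), w0
3. not Box not Box (p1 implies (not p2 and not p3)), w0
4. not (p1 implies (not p2 and not p3)), w1
5. p1, w1
6. not (not p2 and not p3), w1
7. p3, w1
8. Box (p1 implies (not p2 and not p3)), w2
9. p1 implies (not p2 and not p3), w2
10. not p2 and not p3, w2
11. not p2, w2
12. not p3, w2
Accessibility: w0Rw0, w0Rw1, w0Rw2, w1Rw1, w2Rw2
Complete open branch: countermodel on an S4-frame, so not valid in S4, nor in K, T (the same frame is also a K-frame and a T-frame).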